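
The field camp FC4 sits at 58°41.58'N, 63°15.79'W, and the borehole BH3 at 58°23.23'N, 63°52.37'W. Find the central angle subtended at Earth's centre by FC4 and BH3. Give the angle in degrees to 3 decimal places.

FC4: φ = +58.69300°, λ = -63.26317°
BH3: φ = +58.38717°, λ = -63.87283°
Δφ = -0.3058°,  Δλ = -0.6097°
a = sin²(Δφ/2) + cos φ₁ cos φ₂ sin²(Δλ/2) = 0.000015
c = 2·arcsin(√a) = 0.007703 rad = 0.4413°

0.441°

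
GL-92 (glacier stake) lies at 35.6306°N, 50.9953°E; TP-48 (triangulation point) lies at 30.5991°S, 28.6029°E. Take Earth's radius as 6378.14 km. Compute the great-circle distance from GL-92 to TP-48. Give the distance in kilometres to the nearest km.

Δφ = -66.2297°,  Δλ = -22.3924°
a = sin²(Δφ/2) + cos φ₁ cos φ₂ sin²(Δλ/2) = 0.324841
c = 2·arcsin(√a) = 1.212886 rad = 69.4932°
d = R·c = 6378.14 × 1.212886 = 7736.0 km

7736 km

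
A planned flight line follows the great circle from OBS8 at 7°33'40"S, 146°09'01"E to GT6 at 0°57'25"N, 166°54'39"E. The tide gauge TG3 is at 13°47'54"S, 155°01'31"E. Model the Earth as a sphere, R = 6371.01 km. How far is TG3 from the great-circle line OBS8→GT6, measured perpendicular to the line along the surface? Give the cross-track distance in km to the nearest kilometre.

OBS8: φ = -7.56111°, λ = +146.15028°
GT6: φ = +0.95694°, λ = +166.91083°
TG3: φ = -13.79833°, λ = +155.02528°
δ₁₃ = central angle OBS8→TG3 = 0.187064 rad  (haversine)
θ₁₃ = bearing OBS8→TG3 = 126.329°,  θ₁₂ = bearing OBS8→GT6 = 68.504°
dₓₜ = R·arcsin(sin δ₁₃ · sin(θ₁₃ − θ₁₂)) = 6371.01·arcsin(0.18597·sin(57.825°)) = 1007.073 km
|dₓₜ| = 1007.073 km

1007 km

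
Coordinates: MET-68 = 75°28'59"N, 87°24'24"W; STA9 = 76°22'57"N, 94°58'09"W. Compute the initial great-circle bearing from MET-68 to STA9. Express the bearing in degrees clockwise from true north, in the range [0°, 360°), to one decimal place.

MET-68: φ = +75.48306°, λ = -87.40667°
STA9: φ = +76.38250°, λ = -94.96917°
Δλ = -7.5625°
y = sin Δλ · cos φ₂ = -0.030986
x = cos φ₁ sin φ₂ − sin φ₁ cos φ₂ cos Δλ = 0.017680
θ = atan2(y, x) = -60.2913° → 299.7087° (mod 360°)

299.7°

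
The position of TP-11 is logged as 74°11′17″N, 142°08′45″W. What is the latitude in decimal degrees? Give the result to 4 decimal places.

74.1881°N

74° + 11′/60 + 17″/3600 = 74 + 0.18333 + 0.00472 = 74.1881°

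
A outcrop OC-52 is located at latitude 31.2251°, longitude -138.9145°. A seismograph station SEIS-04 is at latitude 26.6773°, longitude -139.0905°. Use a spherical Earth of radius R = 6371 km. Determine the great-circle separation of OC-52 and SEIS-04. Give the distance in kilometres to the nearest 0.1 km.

506.0 km

Δφ = -4.5478°,  Δλ = -0.1760°
a = sin²(Δφ/2) + cos φ₁ cos φ₂ sin²(Δλ/2) = 0.001576
c = 2·arcsin(√a) = 0.079420 rad = 4.5504°
d = R·c = 6371 × 0.079420 = 506.0 km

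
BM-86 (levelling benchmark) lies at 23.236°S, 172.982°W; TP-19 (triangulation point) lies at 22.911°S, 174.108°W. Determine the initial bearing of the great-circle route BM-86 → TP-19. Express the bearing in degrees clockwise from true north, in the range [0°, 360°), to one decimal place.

287.2°

Δλ = -1.1260°
y = sin Δλ · cos φ₂ = -0.018101
x = cos φ₁ sin φ₂ − sin φ₁ cos φ₂ cos Δλ = 0.005602
θ = atan2(y, x) = -72.8030° → 287.1970° (mod 360°)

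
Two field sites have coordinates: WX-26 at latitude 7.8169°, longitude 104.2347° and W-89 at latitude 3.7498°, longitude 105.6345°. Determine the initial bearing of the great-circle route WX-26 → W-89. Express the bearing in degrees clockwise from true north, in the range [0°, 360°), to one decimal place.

161.0°

Δλ = 1.3998°
y = sin Δλ · cos φ₂ = 0.024376
x = cos φ₁ sin φ₂ − sin φ₁ cos φ₂ cos Δλ = -0.070884
θ = atan2(y, x) = 161.0224° → 161.0224° (mod 360°)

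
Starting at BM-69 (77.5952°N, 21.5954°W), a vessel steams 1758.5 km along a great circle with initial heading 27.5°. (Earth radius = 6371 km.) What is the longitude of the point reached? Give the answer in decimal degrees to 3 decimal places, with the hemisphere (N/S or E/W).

81.556°E

δ = d/R = 1758.5/6371 = 0.276016 rad
φ₂ = arcsin(sin φ₁ cos δ + cos φ₁ sin δ cos θ)
   = arcsin(0.97665·0.96215 + 0.21482·0.27252·0.88701) = 82.57505°
λ₂ = λ₁ + atan2(sin θ sin δ cos φ₁, cos δ − sin φ₁ sin φ₂) = 81.55628°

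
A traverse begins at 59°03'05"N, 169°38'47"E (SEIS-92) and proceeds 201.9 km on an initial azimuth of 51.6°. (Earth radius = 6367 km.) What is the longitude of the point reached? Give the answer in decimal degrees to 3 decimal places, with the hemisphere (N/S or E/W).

SEIS-92: φ = +59.05139°, λ = +169.64639°
δ = d/R = 201.9/6367 = 0.031710 rad
φ₂ = arcsin(sin φ₁ cos δ + cos φ₁ sin δ cos θ)
   = arcsin(0.85763·0.99950 + 0.51427·0.03171·0.62115) = 60.14932°
λ₂ = λ₁ + atan2(sin θ sin δ cos φ₁, cos δ − sin φ₁ sin φ₂) = 172.50776°

172.508°E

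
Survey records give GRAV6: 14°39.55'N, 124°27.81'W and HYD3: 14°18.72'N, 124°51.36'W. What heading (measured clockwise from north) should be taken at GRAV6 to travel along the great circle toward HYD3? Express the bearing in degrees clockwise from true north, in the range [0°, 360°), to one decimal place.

GRAV6: φ = +14.65917°, λ = -124.46350°
HYD3: φ = +14.31200°, λ = -124.85600°
Δλ = -0.3925°
y = sin Δλ · cos φ₂ = -0.006638
x = cos φ₁ sin φ₂ − sin φ₁ cos φ₂ cos Δλ = -0.006053
θ = atan2(y, x) = -132.3638° → 227.6362° (mod 360°)

227.6°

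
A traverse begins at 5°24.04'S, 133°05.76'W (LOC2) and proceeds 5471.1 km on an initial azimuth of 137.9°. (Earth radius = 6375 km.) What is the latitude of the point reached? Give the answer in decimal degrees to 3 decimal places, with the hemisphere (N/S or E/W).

LOC2: φ = -5.40067°, λ = -133.09600°
δ = d/R = 5471.1/6375 = 0.858212 rad
φ₂ = arcsin(sin φ₁ cos δ + cos φ₁ sin δ cos θ)
   = arcsin(-0.09412·0.65379 + 0.99556·0.75667·-0.74198) = -38.35096°
λ₂ = λ₁ + atan2(sin θ sin δ cos φ₁, cos δ − sin φ₁ sin φ₂) = -92.78965°

38.351°S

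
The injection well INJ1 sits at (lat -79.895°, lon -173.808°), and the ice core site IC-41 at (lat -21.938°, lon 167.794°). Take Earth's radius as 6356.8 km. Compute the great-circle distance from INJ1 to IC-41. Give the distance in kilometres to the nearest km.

6492 km

Δφ = 57.9570°,  Δλ = -18.3980°
a = sin²(Δφ/2) + cos φ₁ cos φ₂ sin²(Δλ/2) = 0.238881
c = 2·arcsin(√a) = 1.021324 rad = 58.5176°
d = R·c = 6356.8 × 1.021324 = 6492.4 km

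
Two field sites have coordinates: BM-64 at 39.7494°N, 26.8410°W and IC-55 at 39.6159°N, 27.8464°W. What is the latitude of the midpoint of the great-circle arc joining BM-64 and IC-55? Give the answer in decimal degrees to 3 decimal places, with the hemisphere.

39.684°N

Bx = cos φ₂ cos Δλ = 0.770218,  By = cos φ₂ sin Δλ = -0.013517
φₘ = atan2(sin φ₁ + sin φ₂, √((cos φ₁ + Bx)² + By²)) = 39.68373°
λₘ = λ₁ + atan2(By, cos φ₁ + Bx) = -27.34419°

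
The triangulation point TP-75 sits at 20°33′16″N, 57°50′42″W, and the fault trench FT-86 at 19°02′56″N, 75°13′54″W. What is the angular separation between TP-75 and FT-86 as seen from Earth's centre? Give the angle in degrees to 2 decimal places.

16.42°

TP-75: φ = +20.55444°, λ = -57.84500°
FT-86: φ = +19.04889°, λ = -75.23167°
Δφ = -1.5056°,  Δλ = -17.3867°
a = sin²(Δφ/2) + cos φ₁ cos φ₂ sin²(Δλ/2) = 0.020392
c = 2·arcsin(√a) = 0.286581 rad = 16.4199°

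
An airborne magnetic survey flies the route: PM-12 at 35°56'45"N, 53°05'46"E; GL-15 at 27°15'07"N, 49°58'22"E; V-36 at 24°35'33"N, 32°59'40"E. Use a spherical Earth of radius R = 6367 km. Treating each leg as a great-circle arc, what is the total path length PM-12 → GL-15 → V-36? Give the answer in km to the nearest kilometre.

PM-12: φ = +35.94583°, λ = +53.09611°
GL-15: φ = +27.25194°, λ = +49.97278°
V-36: φ = +24.59250°, λ = +32.99444°
PM-12→GL-15: c = 0.158653 rad, d = 1010.15 km
GL-15→V-36: c = 0.270300 rad, d = 1721.00 km
Total = 1010.15 + 1721.00 = 2731.15 km

2731 km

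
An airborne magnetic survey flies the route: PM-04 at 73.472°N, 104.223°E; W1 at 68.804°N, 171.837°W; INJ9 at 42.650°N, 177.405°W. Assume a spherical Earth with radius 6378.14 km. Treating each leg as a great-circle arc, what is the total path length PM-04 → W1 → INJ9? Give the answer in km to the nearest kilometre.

PM-04→W1: c = 0.440159 rad, d = 2807.40 km
W1→INJ9: c = 0.459312 rad, d = 2929.55 km
Total = 2807.40 + 2929.55 = 5736.95 km

5737 km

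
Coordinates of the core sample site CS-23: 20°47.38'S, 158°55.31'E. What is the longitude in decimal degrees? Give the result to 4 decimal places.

158.9218°E

158° + 55.31′/60 = 158 + 0.92183 = 158.9218°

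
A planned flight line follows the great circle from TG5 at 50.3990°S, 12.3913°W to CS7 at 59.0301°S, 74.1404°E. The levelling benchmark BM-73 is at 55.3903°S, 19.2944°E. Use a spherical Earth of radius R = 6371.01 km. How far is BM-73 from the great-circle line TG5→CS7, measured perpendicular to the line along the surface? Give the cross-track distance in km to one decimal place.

676.9 km

δ₁₃ = central angle TG5→BM-73 = 0.341537 rad  (haversine)
θ₁₃ = bearing TG5→BM-73 = 117.034°,  θ₁₂ = bearing TG5→CS7 = 135.494°
dₓₜ = R·arcsin(sin δ₁₃ · sin(θ₁₃ − θ₁₂)) = 6371.01·arcsin(0.33494·sin(-18.459°)) = -676.928 km
|dₓₜ| = 676.928 km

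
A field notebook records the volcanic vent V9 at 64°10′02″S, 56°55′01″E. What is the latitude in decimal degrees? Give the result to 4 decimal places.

64° + 10′/60 + 2″/3600 = 64 + 0.16667 + 0.00056 = 64.1672°

64.1672°S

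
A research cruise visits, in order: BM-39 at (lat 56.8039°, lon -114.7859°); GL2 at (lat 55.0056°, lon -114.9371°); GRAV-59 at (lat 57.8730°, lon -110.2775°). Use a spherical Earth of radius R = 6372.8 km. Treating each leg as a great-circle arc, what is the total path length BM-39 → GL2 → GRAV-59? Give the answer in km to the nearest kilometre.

629 km

BM-39→GL2: c = 0.031421 rad, d = 200.24 km
GL2→GRAV-59: c = 0.067244 rad, d = 428.53 km
Total = 200.24 + 428.53 = 628.77 km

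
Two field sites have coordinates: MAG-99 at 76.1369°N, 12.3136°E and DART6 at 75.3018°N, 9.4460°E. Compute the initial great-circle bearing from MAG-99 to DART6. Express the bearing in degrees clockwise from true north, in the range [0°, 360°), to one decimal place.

221.7°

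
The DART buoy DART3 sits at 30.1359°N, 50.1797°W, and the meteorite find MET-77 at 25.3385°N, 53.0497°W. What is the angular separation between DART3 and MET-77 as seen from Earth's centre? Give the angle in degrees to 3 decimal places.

Δφ = -4.7974°,  Δλ = -2.8700°
a = sin²(Δφ/2) + cos φ₁ cos φ₂ sin²(Δλ/2) = 0.002242
c = 2·arcsin(√a) = 0.094732 rad = 5.4278°

5.428°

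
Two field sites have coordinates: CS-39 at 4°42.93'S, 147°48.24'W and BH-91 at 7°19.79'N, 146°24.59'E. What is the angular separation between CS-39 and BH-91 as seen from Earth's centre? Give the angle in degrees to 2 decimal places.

66.74°

CS-39: φ = -4.71550°, λ = -147.80400°
BH-91: φ = +7.32983°, λ = +146.40983°
Δφ = 12.0453°,  Δλ = -65.7862°
a = sin²(Δφ/2) + cos φ₁ cos φ₂ sin²(Δλ/2) = 0.302537
c = 2·arcsin(√a) = 1.164808 rad = 66.7386°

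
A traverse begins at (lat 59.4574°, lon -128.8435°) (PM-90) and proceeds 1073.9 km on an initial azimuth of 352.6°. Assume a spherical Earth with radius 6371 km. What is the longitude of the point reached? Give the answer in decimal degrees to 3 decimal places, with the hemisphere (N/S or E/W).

δ = d/R = 1073.9/6371 = 0.168561 rad
φ₂ = arcsin(sin φ₁ cos δ + cos φ₁ sin δ cos θ)
   = arcsin(0.86125·0.98583 + 0.50818·0.16776·0.99167) = 69.00139°
λ₂ = λ₁ + atan2(sin θ sin δ cos φ₁, cos δ − sin φ₁ sin φ₂) = -132.30037°

132.300°W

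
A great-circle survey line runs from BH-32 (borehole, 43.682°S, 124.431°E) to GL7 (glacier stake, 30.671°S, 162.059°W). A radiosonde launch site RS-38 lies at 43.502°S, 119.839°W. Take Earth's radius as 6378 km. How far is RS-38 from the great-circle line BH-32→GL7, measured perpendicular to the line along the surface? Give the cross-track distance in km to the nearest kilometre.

δ₁₃ = central angle BH-32→RS-38 = 1.320486 rad  (haversine)
θ₁₃ = bearing BH-32→RS-38 = 137.588°,  θ₁₂ = bearing BH-32→GL7 = 103.650°
dₓₜ = R·arcsin(sin δ₁₃ · sin(θ₁₃ − θ₁₂)) = 6378·arcsin(0.96884·sin(33.939°)) = 3645.106 km
|dₓₜ| = 3645.106 km

3645 km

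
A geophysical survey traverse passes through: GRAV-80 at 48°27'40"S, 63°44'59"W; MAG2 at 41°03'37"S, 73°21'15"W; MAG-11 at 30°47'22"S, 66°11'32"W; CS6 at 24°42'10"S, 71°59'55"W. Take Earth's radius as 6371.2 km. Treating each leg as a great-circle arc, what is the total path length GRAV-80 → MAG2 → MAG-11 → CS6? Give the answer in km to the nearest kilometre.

3313 km

GRAV-80: φ = -48.46111°, λ = -63.74972°
MAG2: φ = -41.06028°, λ = -73.35417°
MAG-11: φ = -30.78944°, λ = -66.19222°
CS6: φ = -24.70278°, λ = -71.99861°
GRAV-80→MAG2: c = 0.175378 rad, d = 1117.37 km
MAG2→MAG-11: c = 0.205681 rad, d = 1310.44 km
MAG-11→CS6: c = 0.138975 rad, d = 885.44 km
Total = 1117.37 + 1310.44 + 885.44 = 3313.24 km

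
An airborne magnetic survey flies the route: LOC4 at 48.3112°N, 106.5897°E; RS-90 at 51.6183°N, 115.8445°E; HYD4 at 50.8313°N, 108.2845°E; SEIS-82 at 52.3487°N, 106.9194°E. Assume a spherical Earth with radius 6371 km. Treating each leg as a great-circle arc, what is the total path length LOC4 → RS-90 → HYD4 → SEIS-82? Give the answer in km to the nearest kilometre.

LOC4→RS-90: c = 0.118735 rad, d = 756.46 km
RS-90→HYD4: c = 0.083728 rad, d = 533.43 km
HYD4→SEIS-82: c = 0.030338 rad, d = 193.29 km
Total = 756.46 + 533.43 + 193.29 = 1483.18 km

1483 km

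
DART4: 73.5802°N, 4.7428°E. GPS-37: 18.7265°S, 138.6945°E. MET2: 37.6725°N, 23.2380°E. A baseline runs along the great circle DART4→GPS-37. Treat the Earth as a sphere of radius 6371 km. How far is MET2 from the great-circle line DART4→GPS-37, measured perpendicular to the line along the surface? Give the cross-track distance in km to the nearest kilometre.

3981 km

δ₁₃ = central angle DART4→MET2 = 0.646152 rad  (haversine)
θ₁₃ = bearing DART4→MET2 = 155.354°,  θ₁₂ = bearing DART4→GPS-37 = 51.634°
dₓₜ = R·arcsin(sin δ₁₃ · sin(θ₁₃ − θ₁₂)) = 6371·arcsin(0.60212·sin(103.721°)) = 3980.612 km
|dₓₜ| = 3980.612 km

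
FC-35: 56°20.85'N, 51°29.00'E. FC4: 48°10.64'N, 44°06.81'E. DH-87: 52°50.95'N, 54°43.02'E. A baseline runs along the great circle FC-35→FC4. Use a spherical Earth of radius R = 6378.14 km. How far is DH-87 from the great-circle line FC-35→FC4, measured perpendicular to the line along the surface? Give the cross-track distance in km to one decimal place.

387.6 km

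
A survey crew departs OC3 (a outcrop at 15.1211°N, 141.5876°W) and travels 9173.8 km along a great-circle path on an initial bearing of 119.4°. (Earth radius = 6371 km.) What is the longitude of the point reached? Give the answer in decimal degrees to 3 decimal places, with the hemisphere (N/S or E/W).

δ = d/R = 9173.8/6371 = 1.439931 rad
φ₂ = arcsin(sin φ₁ cos δ + cos φ₁ sin δ cos θ)
   = arcsin(0.26086·0.13049 + 0.96538·0.99145·-0.49090) = -25.83714°
λ₂ = λ₁ + atan2(sin θ sin δ cos φ₁, cos δ − sin φ₁ sin φ₂) = -67.90923°

67.909°W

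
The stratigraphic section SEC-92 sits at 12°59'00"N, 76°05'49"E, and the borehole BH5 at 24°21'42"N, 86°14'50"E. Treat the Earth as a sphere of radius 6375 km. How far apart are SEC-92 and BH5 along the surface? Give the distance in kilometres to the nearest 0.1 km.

SEC-92: φ = +12.98333°, λ = +76.09694°
BH5: φ = +24.36167°, λ = +86.24722°
Δφ = 11.3783°,  Δλ = 10.1503°
a = sin²(Δφ/2) + cos φ₁ cos φ₂ sin²(Δλ/2) = 0.016774
c = 2·arcsin(√a) = 0.259755 rad = 14.8829°
d = R·c = 6375 × 0.259755 = 1655.9 km

1655.9 km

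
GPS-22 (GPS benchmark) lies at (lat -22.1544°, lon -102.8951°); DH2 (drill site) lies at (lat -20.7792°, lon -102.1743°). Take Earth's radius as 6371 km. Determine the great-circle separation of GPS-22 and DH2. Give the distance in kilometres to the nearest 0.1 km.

Δφ = 1.3752°,  Δλ = 0.7208°
a = sin²(Δφ/2) + cos φ₁ cos φ₂ sin²(Δλ/2) = 0.000178
c = 2·arcsin(√a) = 0.026705 rad = 1.5301°
d = R·c = 6371 × 0.026705 = 170.1 km

170.1 km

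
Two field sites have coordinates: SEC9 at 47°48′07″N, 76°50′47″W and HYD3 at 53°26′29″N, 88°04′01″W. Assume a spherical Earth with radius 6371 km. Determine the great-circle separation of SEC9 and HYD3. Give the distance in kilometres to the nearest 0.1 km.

SEC9: φ = +47.80194°, λ = -76.84639°
HYD3: φ = +53.44139°, λ = -88.06694°
Δφ = 5.6394°,  Δλ = -11.2206°
a = sin²(Δφ/2) + cos φ₁ cos φ₂ sin²(Δλ/2) = 0.006244
c = 2·arcsin(√a) = 0.158200 rad = 9.0642°
d = R·c = 6371 × 0.158200 = 1007.9 km

1007.9 km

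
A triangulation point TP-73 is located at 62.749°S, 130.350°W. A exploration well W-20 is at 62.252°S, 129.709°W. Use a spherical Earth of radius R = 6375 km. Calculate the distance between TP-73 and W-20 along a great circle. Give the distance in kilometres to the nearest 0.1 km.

Δφ = 0.4970°,  Δλ = 0.6410°
a = sin²(Δφ/2) + cos φ₁ cos φ₂ sin²(Δλ/2) = 0.000025
c = 2·arcsin(√a) = 0.010096 rad = 0.5784°
d = R·c = 6375 × 0.010096 = 64.4 km

64.4 km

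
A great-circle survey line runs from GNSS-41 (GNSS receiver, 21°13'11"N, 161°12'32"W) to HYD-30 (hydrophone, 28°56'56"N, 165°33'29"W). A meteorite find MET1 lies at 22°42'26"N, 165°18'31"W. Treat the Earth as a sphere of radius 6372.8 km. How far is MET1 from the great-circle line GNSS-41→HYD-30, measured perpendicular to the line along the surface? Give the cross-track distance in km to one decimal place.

302.3 km

GNSS-41: φ = +21.21972°, λ = -161.20889°
HYD-30: φ = +28.94889°, λ = -165.55806°
MET1: φ = +22.70722°, λ = -165.30861°
δ₁₃ = central angle GNSS-41→MET1 = 0.071254 rad  (haversine)
θ₁₃ = bearing GNSS-41→MET1 = 292.125°,  θ₁₂ = bearing GNSS-41→HYD-30 = 333.891°
dₓₜ = R·arcsin(sin δ₁₃ · sin(θ₁₃ − θ₁₂)) = 6372.8·arcsin(0.07119·sin(-41.766°)) = -302.322 km
|dₓₜ| = 302.322 km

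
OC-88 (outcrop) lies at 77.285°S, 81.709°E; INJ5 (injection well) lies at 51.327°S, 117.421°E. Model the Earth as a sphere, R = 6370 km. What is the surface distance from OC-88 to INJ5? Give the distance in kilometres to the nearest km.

3242 km

Δφ = 25.9580°,  Δλ = 35.7120°
a = sin²(Δφ/2) + cos φ₁ cos φ₂ sin²(Δλ/2) = 0.063373
c = 2·arcsin(√a) = 0.508957 rad = 29.1611°
d = R·c = 6370 × 0.508957 = 3242.1 km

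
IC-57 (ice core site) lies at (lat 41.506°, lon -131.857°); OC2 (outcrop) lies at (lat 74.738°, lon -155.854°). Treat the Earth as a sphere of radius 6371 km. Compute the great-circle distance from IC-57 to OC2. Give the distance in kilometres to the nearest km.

3889 km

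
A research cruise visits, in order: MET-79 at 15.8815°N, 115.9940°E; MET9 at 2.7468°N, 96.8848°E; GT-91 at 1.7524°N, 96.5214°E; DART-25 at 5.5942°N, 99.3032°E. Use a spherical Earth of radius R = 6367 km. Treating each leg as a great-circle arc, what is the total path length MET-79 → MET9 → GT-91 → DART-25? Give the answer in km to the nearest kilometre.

MET-79→MET9: c = 0.400416 rad, d = 2549.45 km
MET9→GT-91: c = 0.018476 rad, d = 117.64 km
GT-91→DART-25: c = 0.082720 rad, d = 526.68 km
Total = 2549.45 + 117.64 + 526.68 = 3193.77 km

3194 km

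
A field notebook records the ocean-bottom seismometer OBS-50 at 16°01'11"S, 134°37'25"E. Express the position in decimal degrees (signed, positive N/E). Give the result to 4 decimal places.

lat: 16.0197° S → -16.0197°
lon: 134.6236° E → +134.6236°

-16.0197°, +134.6236°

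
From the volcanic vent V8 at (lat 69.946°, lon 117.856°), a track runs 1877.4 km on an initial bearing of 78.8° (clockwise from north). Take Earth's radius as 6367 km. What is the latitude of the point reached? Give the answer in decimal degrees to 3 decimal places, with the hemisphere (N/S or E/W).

δ = d/R = 1877.4/6367 = 0.294864 rad
φ₂ = arcsin(sin φ₁ cos δ + cos φ₁ sin δ cos θ)
   = arcsin(0.93937·0.95684 + 0.34291·0.29061·0.19423) = 66.66202°
λ₂ = λ₁ + atan2(sin θ sin δ cos φ₁, cos δ − sin φ₁ sin φ₂) = 163.87802°

66.662°N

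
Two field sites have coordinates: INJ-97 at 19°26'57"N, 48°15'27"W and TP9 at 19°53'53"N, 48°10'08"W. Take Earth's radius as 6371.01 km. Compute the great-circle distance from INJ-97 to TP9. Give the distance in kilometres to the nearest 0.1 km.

50.8 km

INJ-97: φ = +19.44917°, λ = -48.25750°
TP9: φ = +19.89806°, λ = -48.16889°
Δφ = 0.4489°,  Δλ = 0.0886°
a = sin²(Δφ/2) + cos φ₁ cos φ₂ sin²(Δλ/2) = 0.000016
c = 2·arcsin(√a) = 0.007969 rad = 0.4566°
d = R·c = 6371.01 × 0.007969 = 50.8 km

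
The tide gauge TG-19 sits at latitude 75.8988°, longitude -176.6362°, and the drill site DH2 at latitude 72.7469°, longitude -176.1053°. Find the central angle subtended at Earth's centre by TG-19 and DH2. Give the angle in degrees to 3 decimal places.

Δφ = -3.1519°,  Δλ = 0.5309°
a = sin²(Δφ/2) + cos φ₁ cos φ₂ sin²(Δλ/2) = 0.000758
c = 2·arcsin(√a) = 0.055067 rad = 3.1551°

3.155°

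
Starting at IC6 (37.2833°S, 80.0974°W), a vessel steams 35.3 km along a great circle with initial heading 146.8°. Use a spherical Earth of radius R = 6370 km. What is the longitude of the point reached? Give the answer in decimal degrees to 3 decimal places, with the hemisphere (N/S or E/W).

δ = d/R = 35.3/6370 = 0.005542 rad
φ₂ = arcsin(sin φ₁ cos δ + cos φ₁ sin δ cos θ)
   = arcsin(-0.60576·0.99998 + 0.79565·0.00554·-0.83676) = -37.54878°
λ₂ = λ₁ + atan2(sin θ sin δ cos φ₁, cos δ − sin φ₁ sin φ₂) = -79.87812°

79.878°W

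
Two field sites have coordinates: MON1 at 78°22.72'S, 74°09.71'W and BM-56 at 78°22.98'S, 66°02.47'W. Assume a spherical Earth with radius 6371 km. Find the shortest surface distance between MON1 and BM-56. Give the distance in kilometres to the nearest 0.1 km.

181.7 km

MON1: φ = -78.37867°, λ = -74.16183°
BM-56: φ = -78.38300°, λ = -66.04117°
Δφ = -0.0043°,  Δλ = 8.1207°
a = sin²(Δφ/2) + cos φ₁ cos φ₂ sin²(Δλ/2) = 0.000203
c = 2·arcsin(√a) = 0.028523 rad = 1.6342°
d = R·c = 6371 × 0.028523 = 181.7 km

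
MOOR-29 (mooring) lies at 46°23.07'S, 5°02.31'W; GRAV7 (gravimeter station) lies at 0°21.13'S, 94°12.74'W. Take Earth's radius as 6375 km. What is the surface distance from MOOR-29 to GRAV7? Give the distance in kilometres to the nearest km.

9922 km

MOOR-29: φ = -46.38450°, λ = -5.03850°
GRAV7: φ = -0.35217°, λ = -94.21233°
Δφ = 46.0323°,  Δλ = -89.1738°
a = sin²(Δφ/2) + cos φ₁ cos φ₂ sin²(Δλ/2) = 0.492802
c = 2·arcsin(√a) = 1.556400 rad = 89.1751°
d = R·c = 6375 × 1.556400 = 9922.0 km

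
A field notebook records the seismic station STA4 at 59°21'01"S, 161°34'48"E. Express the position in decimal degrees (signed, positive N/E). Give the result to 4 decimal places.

lat: 59.3503° S → -59.3503°
lon: 161.5800° E → +161.5800°

-59.3503°, +161.5800°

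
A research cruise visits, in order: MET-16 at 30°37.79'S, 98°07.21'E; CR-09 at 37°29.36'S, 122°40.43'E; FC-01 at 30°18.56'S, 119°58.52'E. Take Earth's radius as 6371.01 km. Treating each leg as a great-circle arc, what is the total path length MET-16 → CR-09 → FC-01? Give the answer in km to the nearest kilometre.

MET-16: φ = -30.62983°, λ = +98.12017°
CR-09: φ = -37.48933°, λ = +122.67383°
FC-01: φ = -30.30933°, λ = +119.97533°
MET-16→CR-09: c = 0.373375 rad, d = 2378.77 km
CR-09→FC-01: c = 0.131252 rad, d = 836.21 km
Total = 2378.77 + 836.21 = 3214.98 km

3215 km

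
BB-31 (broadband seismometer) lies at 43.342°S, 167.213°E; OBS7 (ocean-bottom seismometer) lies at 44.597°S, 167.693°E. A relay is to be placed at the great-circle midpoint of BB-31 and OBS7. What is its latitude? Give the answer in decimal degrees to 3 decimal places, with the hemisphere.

Bx = cos φ₂ cos Δλ = 0.712038,  By = cos φ₂ sin Δλ = 0.005965
φₘ = atan2(sin φ₁ + sin φ₂, √((cos φ₁ + Bx)² + By²)) = -43.96975°
λₘ = λ₁ + atan2(By, cos φ₁ + Bx) = 167.45046°

43.970°S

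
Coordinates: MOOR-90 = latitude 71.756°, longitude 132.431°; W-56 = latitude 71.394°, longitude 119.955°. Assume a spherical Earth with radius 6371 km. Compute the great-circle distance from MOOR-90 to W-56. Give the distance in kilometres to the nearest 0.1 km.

Δφ = -0.3620°,  Δλ = -12.4760°
a = sin²(Δφ/2) + cos φ₁ cos φ₂ sin²(Δλ/2) = 0.001189
c = 2·arcsin(√a) = 0.068986 rad = 3.9526°
d = R·c = 6371 × 0.068986 = 439.5 km

439.5 km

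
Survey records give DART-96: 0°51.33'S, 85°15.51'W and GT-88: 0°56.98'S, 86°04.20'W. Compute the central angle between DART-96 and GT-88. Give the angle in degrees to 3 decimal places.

0.817°

DART-96: φ = -0.85550°, λ = -85.25850°
GT-88: φ = -0.94967°, λ = -86.07000°
Δφ = -0.0942°,  Δλ = -0.8115°
a = sin²(Δφ/2) + cos φ₁ cos φ₂ sin²(Δλ/2) = 0.000051
c = 2·arcsin(√a) = 0.014257 rad = 0.8168°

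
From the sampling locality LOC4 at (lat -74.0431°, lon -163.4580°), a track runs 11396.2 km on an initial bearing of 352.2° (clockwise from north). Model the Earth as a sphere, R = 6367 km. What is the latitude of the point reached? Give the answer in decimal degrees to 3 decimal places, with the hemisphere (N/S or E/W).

28.348°N

δ = d/R = 11396.2/6367 = 1.789885 rad
φ₂ = arcsin(sin φ₁ cos δ + cos φ₁ sin δ cos θ)
   = arcsin(-0.96147·-0.21734 + 0.27491·0.97610·0.99075) = 28.34802°
λ₂ = λ₁ + atan2(sin θ sin δ cos φ₁, cos δ − sin φ₁ sin φ₂) = -172.11518°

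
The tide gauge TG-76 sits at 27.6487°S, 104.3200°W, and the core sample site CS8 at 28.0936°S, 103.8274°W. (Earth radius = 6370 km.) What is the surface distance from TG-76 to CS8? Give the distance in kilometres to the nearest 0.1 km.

69.2 km

Δφ = -0.4449°,  Δλ = 0.4926°
a = sin²(Δφ/2) + cos φ₁ cos φ₂ sin²(Δλ/2) = 0.000030
c = 2·arcsin(√a) = 0.010865 rad = 0.6225°
d = R·c = 6370 × 0.010865 = 69.2 km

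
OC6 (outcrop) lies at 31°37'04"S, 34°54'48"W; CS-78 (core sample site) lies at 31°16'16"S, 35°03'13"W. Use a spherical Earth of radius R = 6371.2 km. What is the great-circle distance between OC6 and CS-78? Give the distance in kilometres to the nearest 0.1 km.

40.8 km

OC6: φ = -31.61778°, λ = -34.91333°
CS-78: φ = -31.27111°, λ = -35.05361°
Δφ = 0.3467°,  Δλ = -0.1403°
a = sin²(Δφ/2) + cos φ₁ cos φ₂ sin²(Δλ/2) = 0.000010
c = 2·arcsin(√a) = 0.006401 rad = 0.3667°
d = R·c = 6371.2 × 0.006401 = 40.8 km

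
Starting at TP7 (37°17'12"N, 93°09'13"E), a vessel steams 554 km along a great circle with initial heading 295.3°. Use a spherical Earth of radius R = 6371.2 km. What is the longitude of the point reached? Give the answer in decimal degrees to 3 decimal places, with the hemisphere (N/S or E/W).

87.332°E

TP7: φ = +37.28667°, λ = +93.15361°
δ = d/R = 554/6371.2 = 0.086954 rad
φ₂ = arcsin(sin φ₁ cos δ + cos φ₁ sin δ cos θ)
   = arcsin(0.60580·0.99622 + 0.79561·0.08684·0.42736) = 39.27496°
λ₂ = λ₁ + atan2(sin θ sin δ cos φ₁, cos δ − sin φ₁ sin φ₂) = 87.33241°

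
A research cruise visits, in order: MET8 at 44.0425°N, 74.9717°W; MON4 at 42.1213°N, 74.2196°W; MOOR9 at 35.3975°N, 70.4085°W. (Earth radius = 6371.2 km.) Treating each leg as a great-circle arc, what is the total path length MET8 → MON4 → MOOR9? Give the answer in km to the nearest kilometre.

MET8→MON4: c = 0.034875 rad, d = 222.19 km
MON4→MOOR9: c = 0.128267 rad, d = 817.22 km
Total = 222.19 + 817.22 = 1039.41 km

1039 km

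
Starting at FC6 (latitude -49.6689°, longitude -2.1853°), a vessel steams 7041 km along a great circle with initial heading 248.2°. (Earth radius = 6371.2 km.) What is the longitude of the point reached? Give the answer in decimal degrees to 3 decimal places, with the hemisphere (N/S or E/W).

89.587°W

δ = d/R = 7041/6371.2 = 1.105129 rad
φ₂ = arcsin(sin φ₁ cos δ + cos φ₁ sin δ cos θ)
   = arcsin(-0.76232·0.44902 + 0.64720·0.89352·-0.37137) = -33.85227°
λ₂ = λ₁ + atan2(sin θ sin δ cos φ₁, cos δ − sin φ₁ sin φ₂) = -89.58685°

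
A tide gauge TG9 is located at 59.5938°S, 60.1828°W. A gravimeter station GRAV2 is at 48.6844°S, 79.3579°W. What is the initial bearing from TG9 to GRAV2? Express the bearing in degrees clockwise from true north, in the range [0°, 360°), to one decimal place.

306.0°

Δλ = -19.1751°
y = sin Δλ · cos φ₂ = -0.216849
x = cos φ₁ sin φ₂ − sin φ₁ cos φ₂ cos Δλ = 0.157666
θ = atan2(y, x) = -53.9800° → 306.0200° (mod 360°)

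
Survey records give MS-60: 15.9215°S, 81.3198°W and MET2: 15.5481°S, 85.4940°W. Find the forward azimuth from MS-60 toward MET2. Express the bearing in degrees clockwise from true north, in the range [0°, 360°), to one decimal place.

274.7°

Δλ = -4.1742°
y = sin Δλ · cos φ₂ = -0.070125
x = cos φ₁ sin φ₂ − sin φ₁ cos φ₂ cos Δλ = 0.005816
θ = atan2(y, x) = -85.2589° → 274.7411° (mod 360°)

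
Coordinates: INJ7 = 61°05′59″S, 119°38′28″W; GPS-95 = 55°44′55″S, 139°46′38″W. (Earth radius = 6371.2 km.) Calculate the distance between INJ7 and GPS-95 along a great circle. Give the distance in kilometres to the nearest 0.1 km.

1307.5 km

INJ7: φ = -61.09972°, λ = -119.64111°
GPS-95: φ = -55.74861°, λ = -139.77722°
Δφ = 5.3511°,  Δλ = -20.1361°
a = sin²(Δφ/2) + cos φ₁ cos φ₂ sin²(Δλ/2) = 0.010492
c = 2·arcsin(√a) = 0.205220 rad = 11.7582°
d = R·c = 6371.2 × 0.205220 = 1307.5 km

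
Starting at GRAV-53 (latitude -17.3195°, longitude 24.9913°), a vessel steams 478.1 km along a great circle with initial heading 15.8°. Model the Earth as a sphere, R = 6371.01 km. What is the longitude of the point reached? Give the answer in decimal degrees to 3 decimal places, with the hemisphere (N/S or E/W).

26.193°E

δ = d/R = 478.1/6371.01 = 0.075043 rad
φ₂ = arcsin(sin φ₁ cos δ + cos φ₁ sin δ cos θ)
   = arcsin(-0.29770·0.99719 + 0.95466·0.07497·0.96222) = -13.17893°
λ₂ = λ₁ + atan2(sin θ sin δ cos φ₁, cos δ − sin φ₁ sin φ₂) = 26.19264°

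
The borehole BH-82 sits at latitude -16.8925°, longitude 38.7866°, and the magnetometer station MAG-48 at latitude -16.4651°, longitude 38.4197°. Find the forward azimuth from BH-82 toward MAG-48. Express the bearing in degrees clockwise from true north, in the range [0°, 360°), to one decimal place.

320.5°

Δλ = -0.3669°
y = sin Δλ · cos φ₂ = -0.006141
x = cos φ₁ sin φ₂ − sin φ₁ cos φ₂ cos Δλ = 0.007454
θ = atan2(y, x) = -39.4843° → 320.5157° (mod 360°)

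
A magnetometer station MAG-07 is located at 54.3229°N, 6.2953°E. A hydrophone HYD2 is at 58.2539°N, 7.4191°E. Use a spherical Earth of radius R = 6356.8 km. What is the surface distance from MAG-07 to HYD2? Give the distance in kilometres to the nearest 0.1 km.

Δφ = 3.9310°,  Δλ = 1.1238°
a = sin²(Δφ/2) + cos φ₁ cos φ₂ sin²(Δλ/2) = 0.001206
c = 2·arcsin(√a) = 0.069465 rad = 3.9800°
d = R·c = 6356.8 × 0.069465 = 441.6 km

441.6 km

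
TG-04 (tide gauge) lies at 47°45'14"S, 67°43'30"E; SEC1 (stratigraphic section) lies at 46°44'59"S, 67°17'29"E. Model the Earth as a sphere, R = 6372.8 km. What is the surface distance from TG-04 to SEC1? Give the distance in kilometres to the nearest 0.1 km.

TG-04: φ = -47.75389°, λ = +67.72500°
SEC1: φ = -46.74972°, λ = +67.29139°
Δφ = 1.0042°,  Δλ = -0.4336°
a = sin²(Δφ/2) + cos φ₁ cos φ₂ sin²(Δλ/2) = 0.000083
c = 2·arcsin(√a) = 0.018263 rad = 1.0464°
d = R·c = 6372.8 × 0.018263 = 116.4 km

116.4 km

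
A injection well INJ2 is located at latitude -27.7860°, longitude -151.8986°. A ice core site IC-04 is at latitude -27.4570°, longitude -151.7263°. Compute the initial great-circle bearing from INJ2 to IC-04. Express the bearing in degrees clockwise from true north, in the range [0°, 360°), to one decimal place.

24.9°

Δλ = 0.1723°
y = sin Δλ · cos φ₂ = 0.002668
x = cos φ₁ sin φ₂ − sin φ₁ cos φ₂ cos Δλ = 0.005740
θ = atan2(y, x) = 24.9323° → 24.9323° (mod 360°)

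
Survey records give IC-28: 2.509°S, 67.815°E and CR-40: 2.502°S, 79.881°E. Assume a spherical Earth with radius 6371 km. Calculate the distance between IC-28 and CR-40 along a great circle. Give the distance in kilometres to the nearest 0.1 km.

1340.4 km

Δφ = 0.0070°,  Δλ = 12.0660°
a = sin²(Δφ/2) + cos φ₁ cos φ₂ sin²(Δλ/2) = 0.011025
c = 2·arcsin(√a) = 0.210389 rad = 12.0544°
d = R·c = 6371 × 0.210389 = 1340.4 km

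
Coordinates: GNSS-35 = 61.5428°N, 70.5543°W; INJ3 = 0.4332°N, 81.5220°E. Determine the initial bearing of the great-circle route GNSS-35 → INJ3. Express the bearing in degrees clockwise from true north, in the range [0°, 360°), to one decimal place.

31.0°

Δλ = 152.0763°
y = sin Δλ · cos φ₂ = 0.468282
x = cos φ₁ sin φ₂ − sin φ₁ cos φ₂ cos Δλ = 0.780393
θ = atan2(y, x) = 30.9662° → 30.9662° (mod 360°)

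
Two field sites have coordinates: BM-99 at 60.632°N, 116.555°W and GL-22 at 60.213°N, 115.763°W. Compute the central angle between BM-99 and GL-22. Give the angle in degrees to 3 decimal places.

Δφ = -0.4190°,  Δλ = 0.7920°
a = sin²(Δφ/2) + cos φ₁ cos φ₂ sin²(Δλ/2) = 0.000025
c = 2·arcsin(√a) = 0.010002 rad = 0.5730°

0.573°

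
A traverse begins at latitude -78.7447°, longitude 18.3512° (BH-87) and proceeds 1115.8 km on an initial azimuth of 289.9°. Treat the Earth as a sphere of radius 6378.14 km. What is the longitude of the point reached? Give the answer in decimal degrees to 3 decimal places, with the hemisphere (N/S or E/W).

14.827°W

δ = d/R = 1115.8/6378.14 = 0.174941 rad
φ₂ = arcsin(sin φ₁ cos δ + cos φ₁ sin δ cos θ)
   = arcsin(-0.98077·0.98474 + 0.19518·0.17405·0.34038) = -72.59886°
λ₂ = λ₁ + atan2(sin θ sin δ cos φ₁, cos δ − sin φ₁ sin φ₂) = -14.82667°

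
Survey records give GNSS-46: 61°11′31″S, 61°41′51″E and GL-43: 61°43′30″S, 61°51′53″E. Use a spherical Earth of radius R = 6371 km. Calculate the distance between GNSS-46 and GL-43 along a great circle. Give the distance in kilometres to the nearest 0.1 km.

GNSS-46: φ = -61.19194°, λ = +61.69750°
GL-43: φ = -61.72500°, λ = +61.86472°
Δφ = -0.5331°,  Δλ = 0.1672°
a = sin²(Δφ/2) + cos φ₁ cos φ₂ sin²(Δλ/2) = 0.000022
c = 2·arcsin(√a) = 0.009407 rad = 0.5390°
d = R·c = 6371 × 0.009407 = 59.9 km

59.9 km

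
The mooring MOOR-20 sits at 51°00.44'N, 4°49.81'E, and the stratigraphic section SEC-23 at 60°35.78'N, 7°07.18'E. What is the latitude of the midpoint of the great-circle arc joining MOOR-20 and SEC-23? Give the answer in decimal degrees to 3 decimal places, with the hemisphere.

MOOR-20: φ = +51.00733°, λ = +4.83017°
SEC-23: φ = +60.59633°, λ = +7.11967°
Bx = cos φ₂ cos Δλ = 0.490568,  By = cos φ₂ sin Δλ = 0.019613
φₘ = atan2(sin φ₁ + sin φ₂, √((cos φ₁ + Bx)² + By²)) = 55.80707°
λₘ = λ₁ + atan2(By, cos φ₁ + Bx) = 5.83360°

55.807°N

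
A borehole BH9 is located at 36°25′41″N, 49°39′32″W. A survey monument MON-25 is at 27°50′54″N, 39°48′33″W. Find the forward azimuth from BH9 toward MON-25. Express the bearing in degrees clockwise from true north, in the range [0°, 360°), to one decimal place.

BH9: φ = +36.42806°, λ = -49.65889°
MON-25: φ = +27.84833°, λ = -39.80917°
Δλ = 9.8497°
y = sin Δλ · cos φ₂ = 0.151253
x = cos φ₁ sin φ₂ − sin φ₁ cos φ₂ cos Δλ = -0.141446
θ = atan2(y, x) = 133.0810° → 133.0810° (mod 360°)

133.1°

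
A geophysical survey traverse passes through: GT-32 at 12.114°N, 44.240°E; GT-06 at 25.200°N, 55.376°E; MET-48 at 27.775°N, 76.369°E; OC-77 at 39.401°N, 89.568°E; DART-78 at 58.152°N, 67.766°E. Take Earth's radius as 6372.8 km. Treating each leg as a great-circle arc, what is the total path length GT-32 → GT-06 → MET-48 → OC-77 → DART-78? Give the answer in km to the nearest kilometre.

GT-32→GT-06: c = 0.293026 rad, d = 1867.40 km
GT-06→MET-48: c = 0.330589 rad, d = 2106.78 km
MET-48→OC-77: c = 0.278668 rad, d = 1775.89 km
OC-77→DART-78: c = 0.408394 rad, d = 2602.61 km
Total = 1867.40 + 2106.78 + 1775.89 + 2602.61 = 8352.68 km

8353 km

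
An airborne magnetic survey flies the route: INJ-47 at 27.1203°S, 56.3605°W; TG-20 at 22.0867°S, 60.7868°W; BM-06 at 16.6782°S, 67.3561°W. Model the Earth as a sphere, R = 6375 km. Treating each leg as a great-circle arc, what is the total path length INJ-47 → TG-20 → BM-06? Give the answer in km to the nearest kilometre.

INJ-47→TG-20: c = 0.112455 rad, d = 716.90 km
TG-20→BM-06: c = 0.143511 rad, d = 914.88 km
Total = 716.90 + 914.88 = 1631.78 km

1632 km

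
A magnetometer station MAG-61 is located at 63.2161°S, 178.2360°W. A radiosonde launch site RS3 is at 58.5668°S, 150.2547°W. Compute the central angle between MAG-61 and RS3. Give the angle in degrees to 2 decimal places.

14.25°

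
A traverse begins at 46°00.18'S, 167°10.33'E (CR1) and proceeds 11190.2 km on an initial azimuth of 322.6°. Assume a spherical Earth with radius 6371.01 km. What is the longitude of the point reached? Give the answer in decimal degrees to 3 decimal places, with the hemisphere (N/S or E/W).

113.157°E

CR1: φ = -46.00300°, λ = +167.17217°
δ = d/R = 11190.2/6371.01 = 1.756425 rad
φ₂ = arcsin(sin φ₁ cos δ + cos φ₁ sin δ cos θ)
   = arcsin(-0.71938·-0.18456 + 0.69462·0.98282·0.79441) = 42.46254°
λ₂ = λ₁ + atan2(sin θ sin δ cos φ₁, cos δ − sin φ₁ sin φ₂) = 113.15707°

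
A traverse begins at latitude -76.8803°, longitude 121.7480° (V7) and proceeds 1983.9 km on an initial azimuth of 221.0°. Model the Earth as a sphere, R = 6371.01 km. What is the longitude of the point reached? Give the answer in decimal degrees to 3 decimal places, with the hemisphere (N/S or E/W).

29.148°E

δ = d/R = 1983.9/6371.01 = 0.311395 rad
φ₂ = arcsin(sin φ₁ cos δ + cos φ₁ sin δ cos θ)
   = arcsin(-0.97390·0.95191 + 0.22699·0.30639·-0.75471) = -78.39199°
λ₂ = λ₁ + atan2(sin θ sin δ cos φ₁, cos δ − sin φ₁ sin φ₂) = 29.14803°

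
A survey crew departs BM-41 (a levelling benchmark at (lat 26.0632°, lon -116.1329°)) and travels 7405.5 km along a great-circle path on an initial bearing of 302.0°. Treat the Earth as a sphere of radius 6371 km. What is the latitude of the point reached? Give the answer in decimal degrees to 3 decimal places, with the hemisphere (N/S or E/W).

δ = d/R = 7405.5/6371 = 1.162376 rad
φ₂ = arcsin(sin φ₁ cos δ + cos φ₁ sin δ cos θ)
   = arcsin(0.43936·0.39716 + 0.89831·0.91775·0.52992) = 37.68898°
λ₂ = λ₁ + atan2(sin θ sin δ cos φ₁, cos δ − sin φ₁ sin φ₂) = 164.28505°

37.689°N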